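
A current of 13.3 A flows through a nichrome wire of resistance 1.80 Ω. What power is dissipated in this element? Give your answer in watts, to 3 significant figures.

318 W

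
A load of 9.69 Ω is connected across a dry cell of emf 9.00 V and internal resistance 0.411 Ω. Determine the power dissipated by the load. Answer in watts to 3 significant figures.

Find the circuit current first, then P = I²R for the load (series elements share I).
I = ε / (r + R) = 9.00 / (0.411 + 9.69) = 0.8910 A
P_load = I² R = (0.8910)² × 9.69 = 7.693 W

7.69 W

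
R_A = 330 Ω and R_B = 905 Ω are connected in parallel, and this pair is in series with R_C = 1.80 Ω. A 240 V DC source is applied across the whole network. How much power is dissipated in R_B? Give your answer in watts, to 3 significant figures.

Collapse the R_A‖R_B pair into one equivalent R_p; then R_p and R_C form a series string.
R_p = (330×905)/(330+905) = 241.8 Ω
R_total = R_p + 1.80 = 241.8 + 1.80 = 243.6 Ω
I = V / R_total = 240 / 243.6 = 0.9851 A
Voltage across the parallel pair: V_p = I × R_p = 0.9851 × 241.8 = 238.2 V
R_B has V_p across it, so P = V_p²/R_B.
P_R_B = (238.2)² / 905 = 62.71 W

62.7 W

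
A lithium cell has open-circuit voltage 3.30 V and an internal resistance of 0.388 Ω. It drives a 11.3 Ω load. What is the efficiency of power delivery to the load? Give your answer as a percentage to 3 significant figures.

The source delivers εI, of which I²R reaches the load and I²r is lost; since I is common, η = R/(R+r).
η = R / (R + r) = 11.3 / (11.3 + 0.388) = 0.9668

96.7 %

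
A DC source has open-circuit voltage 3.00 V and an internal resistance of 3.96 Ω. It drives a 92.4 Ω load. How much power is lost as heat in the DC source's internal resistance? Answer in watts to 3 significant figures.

0.00384 W

The source's internal resistance is just another series element carrying I; its dissipation is I²r.
I = ε / (r + R) = 3.00 / (3.96 + 92.4) = 0.03113 A
P_int = I² r = (0.03113)² × 3.96 = 0.003838 W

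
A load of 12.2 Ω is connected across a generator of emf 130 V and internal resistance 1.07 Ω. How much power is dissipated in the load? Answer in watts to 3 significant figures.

Load and internal resistance form a series loop — compute the loop current, then the load power via I²R.
I = ε / (r + R) = 130 / (1.07 + 12.2) = 9.797 A
P_load = I² R = (9.797)² × 12.2 = 1171 W

1170 W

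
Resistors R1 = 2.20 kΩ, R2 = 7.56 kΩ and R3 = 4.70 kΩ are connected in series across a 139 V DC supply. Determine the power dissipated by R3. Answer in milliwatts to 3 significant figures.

434 mW

The current is common to all series resistors; compute it, then apply P = I²R for the target.
R_total = (2.20 + 7.56 + 4.70) kΩ = 14460 Ω
I = V / R_total = 139 / 14460 = 0.009613 A
P_R3 = I² × R3 = (0.009613)² × 4700 = 0.4343 W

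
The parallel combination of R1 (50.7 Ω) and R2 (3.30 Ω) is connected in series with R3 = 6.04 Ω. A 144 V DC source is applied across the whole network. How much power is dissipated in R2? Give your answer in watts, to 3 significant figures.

Combine R1 and R2 into their parallel equivalent first, reducing the network to two series resistors.
R_p = (50.7×3.30)/(50.7+3.30) = 3.098 Ω
R_total = R_p + 6.04 = 3.098 + 6.04 = 9.138 Ω
I = V / R_total = 144 / 9.138 = 15.76 A
Voltage across the parallel pair: V_p = I × R_p = 15.76 × 3.098 = 48.82 V
Use P = V²/R for R2 with V = V_p.
P_R2 = (48.82)² / 3.30 = 722.3 W

722 W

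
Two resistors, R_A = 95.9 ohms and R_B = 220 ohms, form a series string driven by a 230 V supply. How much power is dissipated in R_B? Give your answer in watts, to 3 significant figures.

117 W

Every series element carries the same I. Get I from the total resistance, then P = I² × R_B.
R_total = 95.9 + 220 = 315.9 Ω
I = V / R_total = 230 / 315.9 = 0.7281 A
P_R_B = I² × R_B = (0.7281)² × 220 = 116.6 W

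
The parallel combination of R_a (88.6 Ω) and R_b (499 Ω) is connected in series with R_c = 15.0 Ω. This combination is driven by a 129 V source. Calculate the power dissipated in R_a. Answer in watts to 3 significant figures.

131 W

Combine R_a and R_b into their parallel equivalent first, reducing the network to two series resistors.
R_p = (88.6×499)/(88.6+499) = 75.24 Ω
R_total = R_p + 15.0 = 75.24 + 15.0 = 90.24 Ω
I = V / R_total = 129 / 90.24 = 1.430 A
Voltage across the parallel pair: V_p = I × R_p = 1.430 × 75.24 = 107.6 V
R_a has V_p across it, so P = V_p²/R_a.
P_R_a = (107.6)² / 88.6 = 130.6 W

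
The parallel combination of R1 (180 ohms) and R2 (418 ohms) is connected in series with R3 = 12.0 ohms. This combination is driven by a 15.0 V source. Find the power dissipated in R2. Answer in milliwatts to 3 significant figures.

First find R_p for the parallel pair, then treat R_p + R3 as a series loop.
R_p = (180×418)/(180+418) = 125.8 Ω
R_total = R_p + 12.0 = 125.8 + 12.0 = 137.8 Ω
I = V / R_total = 15.0 / 137.8 = 0.1088 A
Voltage across the parallel pair: V_p = I × R_p = 0.1088 × 125.8 = 13.69 V
R2 sits across V_p; its power is V_p²/R.
P_R2 = (13.69)² / 418 = 0.4486 W

449 mW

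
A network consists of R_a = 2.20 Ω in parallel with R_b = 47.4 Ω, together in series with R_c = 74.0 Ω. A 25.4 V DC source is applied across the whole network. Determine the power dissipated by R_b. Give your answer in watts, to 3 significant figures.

0.0104 W

Collapse the R_a‖R_b pair into one equivalent R_p; then R_p and R_c form a series string.
R_p = (2.20×47.4)/(2.20+47.4) = 2.102 Ω
R_total = R_p + 74.0 = 2.102 + 74.0 = 76.10 Ω
I = V / R_total = 25.4 / 76.10 = 0.3338 A
Voltage across the parallel pair: V_p = I × R_p = 0.3338 × 2.102 = 0.7017 V
Use P = V²/R for R_b with V = V_p.
P_R_b = (0.7017)² / 47.4 = 0.01039 W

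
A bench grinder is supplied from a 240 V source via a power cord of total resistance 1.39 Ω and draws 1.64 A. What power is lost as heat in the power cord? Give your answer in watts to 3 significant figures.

The power cord and load are in series, so the same current flows in both; the loss is I²R_line.
The power cord carries the full 1.64 A.
P_line = I² R_line = (1.640)² × 1.39 = 3.739 W

3.74 W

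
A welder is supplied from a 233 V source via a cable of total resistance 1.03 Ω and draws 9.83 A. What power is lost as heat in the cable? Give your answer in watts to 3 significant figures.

99.5 W

Only the current and the line resistance are needed for the I²R loss.
The cable carries the full 9.83 A.
P_line = I² R_line = (9.830)² × 1.03 = 99.53 W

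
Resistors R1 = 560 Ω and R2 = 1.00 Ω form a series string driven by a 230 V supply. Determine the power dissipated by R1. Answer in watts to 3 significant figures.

94.1 W

The current is common to all series resistors; compute it, then apply P = I²R for the target.
R_total = 560 + 1.00 = 561.0 Ω
I = V / R_total = 230 / 561.0 = 0.4100 A
P_R1 = I² × R1 = (0.4100)² × 560 = 94.13 W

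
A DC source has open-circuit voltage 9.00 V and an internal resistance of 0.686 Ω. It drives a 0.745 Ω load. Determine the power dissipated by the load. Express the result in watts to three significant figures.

29.5 W

Find the circuit current first, then P = I²R for the load (series elements share I).
I = ε / (r + R) = 9.00 / (0.686 + 0.745) = 6.289 A
P_load = I² R = (6.289)² × 0.745 = 29.47 W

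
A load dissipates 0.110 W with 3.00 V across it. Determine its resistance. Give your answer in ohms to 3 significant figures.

From P = V I = I²R = V²/R, with the two given quantities we get R = V² / P.
R = (3.00)² / 0.110 = 81.82 Ω

81.8 Ω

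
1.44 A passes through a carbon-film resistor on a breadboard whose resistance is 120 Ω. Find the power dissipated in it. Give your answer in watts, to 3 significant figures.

249 W

Knowing I and R, the power is just I²R — no need to find V first.
P = (1.440 A)² × 120 Ω = 248.8 W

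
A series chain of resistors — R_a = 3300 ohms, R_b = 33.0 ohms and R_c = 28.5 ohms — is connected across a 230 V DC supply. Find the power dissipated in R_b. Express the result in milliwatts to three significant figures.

The current is common to all series resistors; compute it, then apply P = I²R for the target.
R_total = 3300 + 33.0 + 28.5 = 3362 Ω
I = V / R_total = 230 / 3362 = 0.06842 A
P_R_b = I² × R_b = (0.06842)² × 33.0 = 0.1545 W

154 mW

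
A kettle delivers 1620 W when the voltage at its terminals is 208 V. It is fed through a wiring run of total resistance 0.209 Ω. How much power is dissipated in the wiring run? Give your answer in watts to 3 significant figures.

The wiring run is a series resistance carrying the load current; its dissipation is I²R_line.
I = P / V = 1620 / 208 = 7.788 A through the wiring run.
P_line = I² R_line = (7.788)² × 0.209 = 12.68 W

12.7 W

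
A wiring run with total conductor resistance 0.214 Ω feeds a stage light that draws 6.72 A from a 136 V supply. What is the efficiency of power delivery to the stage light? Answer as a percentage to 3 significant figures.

The wiring run carries the full 6.72 A.
P_line = I² R_line = (6.720)² × 0.214 = 9.664 W
P_source = V I = 136 × 6.720 = 913.9 W; P_load = 904.3 W
η = P_load / P_source = 904.3 / 913.9 = 0.9894

98.9 %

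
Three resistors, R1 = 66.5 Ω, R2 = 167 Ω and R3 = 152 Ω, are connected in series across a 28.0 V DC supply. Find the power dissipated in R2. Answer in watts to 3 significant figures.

0.881 W

Since the resistors are in series they all carry the loop current I = V/R_total; the power in any one is I²R.
R_total = 66.5 + 167 + 152 = 385.5 Ω
I = V / R_total = 28.0 / 385.5 = 0.07263 A
P_R2 = I² × R2 = (0.07263)² × 167 = 0.8810 W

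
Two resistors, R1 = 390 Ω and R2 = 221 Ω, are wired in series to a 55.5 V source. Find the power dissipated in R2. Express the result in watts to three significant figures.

The current is common to all series resistors; compute it, then apply P = I²R for the target.
R_total = 390 + 221 = 611.0 Ω
I = V / R_total = 55.5 / 611.0 = 0.09083 A
P_R2 = I² × R2 = (0.09083)² × 221 = 1.823 W

1.82 W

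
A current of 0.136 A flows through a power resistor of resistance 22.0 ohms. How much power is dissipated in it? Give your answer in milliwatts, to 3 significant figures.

407 mW

The current through and the resistance of the element are both given; use P = I²R.
P = (0.1360 A)² × 22.0 Ω = 0.4069 W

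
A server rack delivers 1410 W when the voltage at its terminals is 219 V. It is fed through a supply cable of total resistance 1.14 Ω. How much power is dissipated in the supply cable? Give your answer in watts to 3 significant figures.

47.3 W

Only the current and the line resistance are needed for the I²R loss.
I = P / V = 1410 / 219 = 6.438 A through the supply cable.
P_line = I² R_line = (6.438)² × 1.14 = 47.26 W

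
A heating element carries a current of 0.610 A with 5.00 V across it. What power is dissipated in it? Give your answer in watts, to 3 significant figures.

Since both terminal voltage and current are stated, P = V I gives the power in one step.
P = 5.00 V × 0.6100 A = 3.050 W

3.05 W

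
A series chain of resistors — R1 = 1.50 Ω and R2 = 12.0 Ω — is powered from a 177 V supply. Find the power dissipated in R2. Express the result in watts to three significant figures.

2060 W

The current is common to all series resistors; compute it, then apply P = I²R for the target.
R_total = 1.50 + 12.0 = 13.50 Ω
I = V / R_total = 177 / 13.50 = 13.11 A
P_R2 = I² × R2 = (13.11)² × 12.0 = 2063 W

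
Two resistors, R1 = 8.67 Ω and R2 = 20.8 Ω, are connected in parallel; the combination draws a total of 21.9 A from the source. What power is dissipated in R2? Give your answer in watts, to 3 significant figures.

The branches share the same voltage, but only the total current is given — find V from the equivalent resistance first.
1/R_eq = 1/8.67 + 1/20.8 ⇒ R_eq = 6.119 Ω
V = I_total × R_eq = 21.90 × 6.119 = 134.0 V
P_R2 = V² / R2 = (134.0)² / 20.8 = 863.4 W

863 W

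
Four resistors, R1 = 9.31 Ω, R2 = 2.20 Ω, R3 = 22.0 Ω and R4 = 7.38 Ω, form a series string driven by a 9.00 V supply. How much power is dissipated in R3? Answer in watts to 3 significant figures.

Series elements share the same current, so find I first, then use P = I²R.
R_total = 9.31 + 2.20 + 22.0 + 7.38 = 40.89 Ω
I = V / R_total = 9.00 / 40.89 = 0.2201 A
P_R3 = I² × R3 = (0.2201)² × 22.0 = 1.066 W

1.07 W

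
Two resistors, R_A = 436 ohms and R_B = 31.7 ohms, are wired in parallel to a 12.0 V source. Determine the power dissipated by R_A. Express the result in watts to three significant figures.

0.330 W

The supply voltage appears across each parallel branch — just use P = V²/R_A.
P_R_A = V² / R_A = (12.0)² / 436 Ω = 0.3303 W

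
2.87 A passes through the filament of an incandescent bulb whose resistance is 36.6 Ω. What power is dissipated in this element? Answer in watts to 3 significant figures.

301 W

Knowing I and R, the power is just I²R — no need to find V first.
P = (2.870 A)² × 36.6 Ω = 301.5 W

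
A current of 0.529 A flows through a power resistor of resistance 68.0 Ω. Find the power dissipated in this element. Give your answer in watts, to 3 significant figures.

Knowing I and R, the power is just I²R — no need to find V first.
P = (0.5290 A)² × 68.0 Ω = 19.03 W

19.0 W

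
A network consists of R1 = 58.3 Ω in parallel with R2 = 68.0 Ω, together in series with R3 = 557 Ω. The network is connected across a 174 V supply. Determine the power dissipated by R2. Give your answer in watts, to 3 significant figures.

1.27 W

Collapse the R1‖R2 pair into one equivalent R_p; then R_p and R3 form a series string.
R_p = (58.3×68.0)/(58.3+68.0) = 31.39 Ω
R_total = R_p + 557 = 31.39 + 557 = 588.4 Ω
I = V / R_total = 174 / 588.4 = 0.2957 A
Voltage across the parallel pair: V_p = I × R_p = 0.2957 × 31.39 = 9.282 V
R2 has V_p across it, so P = V_p²/R2.
P_R2 = (9.282)² / 68.0 = 1.267 W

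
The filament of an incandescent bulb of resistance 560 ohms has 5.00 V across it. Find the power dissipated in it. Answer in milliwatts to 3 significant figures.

44.6 mW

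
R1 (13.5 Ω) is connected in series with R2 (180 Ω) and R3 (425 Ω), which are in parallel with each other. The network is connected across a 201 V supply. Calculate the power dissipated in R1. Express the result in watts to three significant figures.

27.8 W

First combine the parallel branches into one equivalent R_p, then R1 + R_p is a series pair.
R_p = (180×425)/(180+425) = 126.4 Ω
R_total = 13.5 + 126.4 = 139.9 Ω
I = V / R_total = 201 / 139.9 = 1.436 A
R1 carries the full series current, so P = I²R.
P_R1 = (1.436)² × 13.5 = 27.85 W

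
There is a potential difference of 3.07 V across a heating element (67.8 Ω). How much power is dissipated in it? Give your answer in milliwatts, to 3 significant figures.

139 mW

V and R are stated; P = V²/R avoids computing the current.
P = (3.07 V)² / 67.8 Ω = 0.1390 W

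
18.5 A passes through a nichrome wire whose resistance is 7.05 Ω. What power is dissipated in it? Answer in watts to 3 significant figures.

2410 W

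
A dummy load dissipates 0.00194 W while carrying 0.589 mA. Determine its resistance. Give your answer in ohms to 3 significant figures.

Inverting the appropriate power form: R = P / I².
R = 0.00194 / (0.0005890)² = 5592 Ω

5590 Ω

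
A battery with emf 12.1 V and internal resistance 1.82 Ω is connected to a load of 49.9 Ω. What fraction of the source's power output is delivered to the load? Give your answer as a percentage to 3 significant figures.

96.5 %

Both r and R carry the same current, so the power split is just the resistance split: η = R/(R+r).
η = R / (R + r) = 49.9 / (49.9 + 1.82) = 0.9648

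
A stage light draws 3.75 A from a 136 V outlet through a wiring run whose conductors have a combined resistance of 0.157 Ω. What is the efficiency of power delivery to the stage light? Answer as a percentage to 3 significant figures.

The wiring run carries the full 3.75 A.
P_line = I² R_line = (3.750)² × 0.157 = 2.208 W
P_source = V I = 136 × 3.750 = 510.0 W; P_load = 507.8 W
η = P_load / P_source = 507.8 / 510.0 = 0.9957

99.6 %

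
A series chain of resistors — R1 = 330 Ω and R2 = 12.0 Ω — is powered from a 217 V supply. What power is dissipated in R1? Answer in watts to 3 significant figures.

Since the resistors are in series they all carry the loop current I = V/R_total; the power in any one is I²R.
R_total = 330 + 12.0 = 342.0 Ω
I = V / R_total = 217 / 342.0 = 0.6345 A
P_R1 = I² × R1 = (0.6345)² × 330 = 132.9 W

133 W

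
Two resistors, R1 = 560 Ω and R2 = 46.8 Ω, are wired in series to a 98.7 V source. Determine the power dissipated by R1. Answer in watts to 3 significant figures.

Since the resistors are in series they all carry the loop current I = V/R_total; the power in any one is I²R.
R_total = 560 + 46.8 = 606.8 Ω
I = V / R_total = 98.7 / 606.8 = 0.1627 A
P_R1 = I² × R1 = (0.1627)² × 560 = 14.82 W

14.8 W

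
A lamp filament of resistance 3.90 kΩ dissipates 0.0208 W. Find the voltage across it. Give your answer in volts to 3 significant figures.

9.01 V

Inverting the appropriate power form: V = √(P R).
V = √(0.0208 × 3900) = 9.007 V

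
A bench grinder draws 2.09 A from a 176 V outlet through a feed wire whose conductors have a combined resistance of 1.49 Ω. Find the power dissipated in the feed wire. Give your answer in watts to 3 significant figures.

6.51 W

Line loss is just I²R for the cable — we know both I and R_line directly.
The feed wire carries the full 2.09 A.
P_line = I² R_line = (2.090)² × 1.49 = 6.508 W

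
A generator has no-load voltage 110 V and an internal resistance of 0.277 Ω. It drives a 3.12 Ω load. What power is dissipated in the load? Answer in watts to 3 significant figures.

Load and internal resistance form a series loop — compute the loop current, then the load power via I²R.
I = ε / (r + R) = 110 / (0.277 + 3.12) = 32.38 A
P_load = I² R = (32.38)² × 3.12 = 3272 W

3270 W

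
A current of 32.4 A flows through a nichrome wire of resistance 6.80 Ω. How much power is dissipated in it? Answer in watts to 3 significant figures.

7140 W

Current and resistance are given, so P = I²R is the direct form.
P = (32.40 A)² × 6.80 Ω = 7138 W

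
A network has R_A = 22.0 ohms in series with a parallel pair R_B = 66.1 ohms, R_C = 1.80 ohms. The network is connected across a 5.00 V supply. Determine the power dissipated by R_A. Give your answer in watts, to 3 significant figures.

0.975 W

Reduce the parallel pair to R_p first; the network is then a simple series string.
R_p = (66.1×1.80)/(66.1+1.80) = 1.752 Ω
R_total = 22.0 + 1.752 = 23.75 Ω
I = V / R_total = 5.00 / 23.75 = 0.2105 A
R_A is in the main series path, so its power is I²R_A.
P_R_A = (0.2105)² × 22.0 = 0.9749 W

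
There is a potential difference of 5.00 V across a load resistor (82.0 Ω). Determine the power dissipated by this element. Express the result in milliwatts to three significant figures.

305 mW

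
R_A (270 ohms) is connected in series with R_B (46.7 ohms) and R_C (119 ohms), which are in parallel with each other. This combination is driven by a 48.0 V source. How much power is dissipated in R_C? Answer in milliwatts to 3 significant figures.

236 mW

Collapse R_B‖R_C to a single equivalent, reducing the network to two series elements.
R_p = (46.7×119)/(46.7+119) = 33.54 Ω
R_total = 270 + 33.54 = 303.5 Ω
I = V / R_total = 48.0 / 303.5 = 0.1581 A
Voltage across the parallel pair: V_p = I × R_p = 0.1581 × 33.54 = 5.304 V
With V_p across R_C, its power is V_p²/R_C.
P_R_C = (5.304)² / 119 = 0.2364 W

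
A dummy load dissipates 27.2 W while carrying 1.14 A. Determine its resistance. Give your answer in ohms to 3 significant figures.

From P = V I = I²R = V²/R, with the two given quantities we get R = P / I².
R = 27.2 / (1.140)² = 20.93 Ω

20.9 Ω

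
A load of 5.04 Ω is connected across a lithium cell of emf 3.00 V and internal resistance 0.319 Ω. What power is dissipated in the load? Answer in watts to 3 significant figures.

The internal resistance and the load are in series, so the same I flows through both; get I from ε/(r+R), then I²R for the load.
I = ε / (r + R) = 3.00 / (0.319 + 5.04) = 0.5598 A
P_load = I² R = (0.5598)² × 5.04 = 1.579 W

1.58 W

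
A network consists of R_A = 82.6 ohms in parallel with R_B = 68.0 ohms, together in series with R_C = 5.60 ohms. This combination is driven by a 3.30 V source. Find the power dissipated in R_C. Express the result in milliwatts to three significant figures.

First find R_p for the parallel pair, then treat R_p + R_C as a series loop.
R_p = (82.6×68.0)/(82.6+68.0) = 37.30 Ω
R_total = R_p + 5.60 = 37.30 + 5.60 = 42.90 Ω
I = V / R_total = 3.30 / 42.90 = 0.07693 A
R_C carries the full series current, so P = I²R.
P_R_C = (0.07693)² × 5.60 = 0.03314 W

33.1 mW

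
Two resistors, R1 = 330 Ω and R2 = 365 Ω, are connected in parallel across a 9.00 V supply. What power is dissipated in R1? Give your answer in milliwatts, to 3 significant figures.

245 mW

R1 sits directly across the source, so P = V²/R with V = 9.00 V.
P_R1 = V² / R1 = (9.00)² / 330 Ω = 0.2455 W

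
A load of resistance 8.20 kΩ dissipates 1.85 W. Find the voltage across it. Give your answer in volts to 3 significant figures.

Rearranging the power relation for the two known quantities gives V = √(P R).
V = √(1.85 × 8200) = 123.2 V

123 V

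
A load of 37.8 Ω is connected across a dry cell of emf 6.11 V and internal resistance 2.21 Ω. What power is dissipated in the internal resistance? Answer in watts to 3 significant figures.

r is in series with the load, so it carries the full circuit current — the loss in it is I²r.
I = ε / (r + R) = 6.11 / (2.21 + 37.8) = 0.1527 A
P_int = I² r = (0.1527)² × 2.21 = 0.05154 W

0.0515 W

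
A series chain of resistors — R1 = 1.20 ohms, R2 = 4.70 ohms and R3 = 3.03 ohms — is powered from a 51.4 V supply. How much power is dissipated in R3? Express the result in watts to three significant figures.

100 W

The current is common to all series resistors; compute it, then apply P = I²R for the target.
R_total = 1.20 + 4.70 + 3.03 = 8.930 Ω
I = V / R_total = 51.4 / 8.930 = 5.756 A
P_R3 = I² × R3 = (5.756)² × 3.03 = 100.4 W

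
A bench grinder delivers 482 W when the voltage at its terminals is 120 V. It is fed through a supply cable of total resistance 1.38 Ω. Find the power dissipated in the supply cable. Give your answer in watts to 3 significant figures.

Line loss is just I²R for the cable — we know both I and R_line directly.
I = P / V = 482 / 120 = 4.017 A through the supply cable.
P_line = I² R_line = (4.017)² × 1.38 = 22.26 W

22.3 W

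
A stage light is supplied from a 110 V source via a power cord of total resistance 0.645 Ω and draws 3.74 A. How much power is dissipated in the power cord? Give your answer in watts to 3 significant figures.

Only the current and the line resistance are needed for the I²R loss.
The power cord carries the full 3.74 A.
P_line = I² R_line = (3.740)² × 0.645 = 9.022 W

9.02 W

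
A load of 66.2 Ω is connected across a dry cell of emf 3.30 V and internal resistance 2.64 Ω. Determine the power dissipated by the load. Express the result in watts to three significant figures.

Find the circuit current first, then P = I²R for the load (series elements share I).
I = ε / (r + R) = 3.30 / (2.64 + 66.2) = 0.04794 A
P_load = I² R = (0.04794)² × 66.2 = 0.1521 W

0.152 W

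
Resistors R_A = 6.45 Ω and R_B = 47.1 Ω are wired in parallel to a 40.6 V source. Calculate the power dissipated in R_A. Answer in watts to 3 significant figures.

256 W

Every branch has 40.6 V across it, so for R_A the power is simply V²/R.
P_R_A = V² / R_A = (40.6)² / 6.45 Ω = 255.6 W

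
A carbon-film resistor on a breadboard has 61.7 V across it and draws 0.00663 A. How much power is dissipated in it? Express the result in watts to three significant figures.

0.409 W

V and I are known directly — P = V I, no intermediate step needed.
P = 61.7 V × 0.006630 A = 0.4091 W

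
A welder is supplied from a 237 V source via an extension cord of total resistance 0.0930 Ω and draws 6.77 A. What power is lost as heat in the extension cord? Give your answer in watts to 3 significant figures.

4.26 W

The extension cord is a series resistance carrying the load current; its dissipation is I²R_line.
The extension cord carries the full 6.77 A.
P_line = I² R_line = (6.770)² × 0.0930 = 4.262 W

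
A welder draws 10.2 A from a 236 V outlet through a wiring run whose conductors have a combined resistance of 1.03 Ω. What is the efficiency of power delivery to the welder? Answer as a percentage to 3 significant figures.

The wiring run carries the full 10.2 A.
P_line = I² R_line = (10.20)² × 1.03 = 107.2 W
P_source = V I = 236 × 10.20 = 2407 W; P_load = 2300 W
η = P_load / P_source = 2300 / 2407 = 0.9555

95.5 %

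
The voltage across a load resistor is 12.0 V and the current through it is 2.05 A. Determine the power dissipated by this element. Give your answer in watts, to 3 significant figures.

24.6 W

V and I are known directly — P = V I, no intermediate step needed.
P = 12.0 V × 2.050 A = 24.60 W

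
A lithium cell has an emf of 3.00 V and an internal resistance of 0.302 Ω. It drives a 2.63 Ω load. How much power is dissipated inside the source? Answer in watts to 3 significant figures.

The internal resistance carries the same current as the load; P_int = I²r.
I = ε / (r + R) = 3.00 / (0.302 + 2.63) = 1.023 A
P_int = I² r = (1.023)² × 0.302 = 0.3162 W

0.316 W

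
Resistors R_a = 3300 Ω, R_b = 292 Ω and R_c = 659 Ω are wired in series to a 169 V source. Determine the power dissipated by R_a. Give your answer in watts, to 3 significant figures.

5.22 W

The current is common to all series resistors; compute it, then apply P = I²R for the target.
R_total = 3300 + 292 + 659 = 4251 Ω
I = V / R_total = 169 / 4251 = 0.03976 A
P_R_a = I² × R_a = (0.03976)² × 3300 = 5.216 W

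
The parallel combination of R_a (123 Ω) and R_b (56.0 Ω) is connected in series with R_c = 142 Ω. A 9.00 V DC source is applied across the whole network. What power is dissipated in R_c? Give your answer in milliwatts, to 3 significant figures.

353 mW

Collapse the R_a‖R_b pair into one equivalent R_p; then R_p and R_c form a series string.
R_p = (123×56.0)/(123+56.0) = 38.48 Ω
R_total = R_p + 142 = 38.48 + 142 = 180.5 Ω
I = V / R_total = 9.00 / 180.5 = 0.04987 A
R_c carries the full series current, so P = I²R.
P_R_c = (0.04987)² × 142 = 0.3531 W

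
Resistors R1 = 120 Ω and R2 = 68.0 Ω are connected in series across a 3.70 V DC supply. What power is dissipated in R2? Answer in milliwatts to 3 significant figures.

26.3 mW

In a series string the same current flows through every resistor — find that current, then P = I²R for the one we want.
R_total = 120 + 68.0 = 188.0 Ω
I = V / R_total = 3.70 / 188.0 = 0.01968 A
P_R2 = I² × R2 = (0.01968)² × 68.0 = 0.02634 W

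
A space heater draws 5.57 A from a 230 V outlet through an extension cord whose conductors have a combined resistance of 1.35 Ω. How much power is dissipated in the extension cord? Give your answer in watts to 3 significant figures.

41.9 W

The extension cord is a series resistance carrying the load current; its dissipation is I²R_line.
The extension cord carries the full 5.57 A.
P_line = I² R_line = (5.570)² × 1.35 = 41.88 W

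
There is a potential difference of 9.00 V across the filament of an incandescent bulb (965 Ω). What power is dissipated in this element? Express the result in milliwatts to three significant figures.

With V across and R both known, P = V²/R gives the dissipation directly.
P = (9.00 V)² / 965 Ω = 0.08394 W

83.9 mW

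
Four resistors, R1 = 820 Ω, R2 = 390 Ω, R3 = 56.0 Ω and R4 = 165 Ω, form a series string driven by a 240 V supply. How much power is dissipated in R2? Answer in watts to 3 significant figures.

Since the resistors are in series they all carry the loop current I = V/R_total; the power in any one is I²R.
R_total = 820 + 390 + 56.0 + 165 = 1431 Ω
I = V / R_total = 240 / 1431 = 0.1677 A
P_R2 = I² × R2 = (0.1677)² × 390 = 10.97 W

11.0 W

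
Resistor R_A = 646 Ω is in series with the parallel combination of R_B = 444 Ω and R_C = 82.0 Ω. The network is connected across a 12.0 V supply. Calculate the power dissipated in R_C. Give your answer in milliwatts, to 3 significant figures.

16.4 mW

Reduce the parallel pair to R_p first; the network is then a simple series string.
R_p = (444×82.0)/(444+82.0) = 69.22 Ω
R_total = 646 + 69.22 = 715.2 Ω
I = V / R_total = 12.0 / 715.2 = 0.01678 A
Voltage across the parallel pair: V_p = I × R_p = 0.01678 × 69.22 = 1.161 V
R_C sees V_p directly, so P = V_p² / R_C.
P_R_C = (1.161)² / 82.0 = 0.01645 W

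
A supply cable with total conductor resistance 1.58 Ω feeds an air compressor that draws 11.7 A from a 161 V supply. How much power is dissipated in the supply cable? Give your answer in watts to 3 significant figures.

The supply cable and load are in series, so the same current flows in both; the loss is I²R_line.
The supply cable carries the full 11.7 A.
P_line = I² R_line = (11.70)² × 1.58 = 216.3 W

216 W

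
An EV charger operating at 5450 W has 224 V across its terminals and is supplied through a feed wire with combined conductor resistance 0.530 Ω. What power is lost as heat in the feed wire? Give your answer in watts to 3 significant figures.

Only the current and the line resistance are needed for the I²R loss.
I = P / V = 5450 / 224 = 24.33 A through the feed wire.
P_line = I² R_line = (24.33)² × 0.530 = 313.7 W

314 W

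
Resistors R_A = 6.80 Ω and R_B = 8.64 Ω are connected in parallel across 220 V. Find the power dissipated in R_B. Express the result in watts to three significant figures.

5600 W

Every branch has 220 V across it, so for R_B the power is simply V²/R.
P_R_B = V² / R_B = (220)² / 8.64 Ω = 5602 W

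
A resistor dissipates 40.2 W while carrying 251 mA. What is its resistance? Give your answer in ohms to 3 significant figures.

Inverting the appropriate power form: R = P / I².
R = 40.2 / (0.2510)² = 638.1 Ω

638 Ω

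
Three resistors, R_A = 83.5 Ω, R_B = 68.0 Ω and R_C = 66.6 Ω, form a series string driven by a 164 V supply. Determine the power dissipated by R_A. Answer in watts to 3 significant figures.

Series elements share the same current, so find I first, then use P = I²R.
R_total = 83.5 + 68.0 + 66.6 = 218.1 Ω
I = V / R_total = 164 / 218.1 = 0.7519 A
P_R_A = I² × R_A = (0.7519)² × 83.5 = 47.21 W

47.2 W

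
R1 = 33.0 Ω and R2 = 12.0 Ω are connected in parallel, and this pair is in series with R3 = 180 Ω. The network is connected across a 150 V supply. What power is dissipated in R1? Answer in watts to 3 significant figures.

Reduce the parallel combination to a single R_p; the circuit then becomes R_p in series with the remaining resistor.
R_p = (33.0×12.0)/(33.0+12.0) = 8.800 Ω
R_total = R_p + 180 = 8.800 + 180 = 188.8 Ω
I = V / R_total = 150 / 188.8 = 0.7945 A
Voltage across the parallel pair: V_p = I × R_p = 0.7945 × 8.800 = 6.992 V
R1 has V_p across it, so P = V_p²/R1.
P_R1 = (6.992)² / 33.0 = 1.481 W

1.48 W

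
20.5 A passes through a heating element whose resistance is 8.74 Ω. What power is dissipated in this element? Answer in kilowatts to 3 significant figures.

3.67 kW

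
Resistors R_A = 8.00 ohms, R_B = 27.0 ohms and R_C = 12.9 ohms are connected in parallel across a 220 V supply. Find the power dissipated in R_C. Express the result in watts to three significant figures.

3750 W

Every branch has 220 V across it, so for R_C the power is simply V²/R.
P_R_C = V² / R_C = (220)² / 12.9 Ω = 3752 W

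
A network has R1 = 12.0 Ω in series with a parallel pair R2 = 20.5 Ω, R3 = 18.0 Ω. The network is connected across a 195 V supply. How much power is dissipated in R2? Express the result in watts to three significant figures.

366 W

Collapse R2‖R3 to a single equivalent, reducing the network to two series elements.
R_p = (20.5×18.0)/(20.5+18.0) = 9.584 Ω
R_total = 12.0 + 9.584 = 21.58 Ω
I = V / R_total = 195 / 21.58 = 9.034 A
Voltage across the parallel pair: V_p = I × R_p = 9.034 × 9.584 = 86.59 V
R2 sees V_p directly, so P = V_p² / R2.
P_R2 = (86.59)² / 20.5 = 365.7 W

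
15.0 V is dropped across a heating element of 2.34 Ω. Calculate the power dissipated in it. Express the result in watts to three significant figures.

96.2 W

We know the drop across the element and its resistance — P = V²/R, one step.
P = (15.0 V)² / 2.34 Ω = 96.15 W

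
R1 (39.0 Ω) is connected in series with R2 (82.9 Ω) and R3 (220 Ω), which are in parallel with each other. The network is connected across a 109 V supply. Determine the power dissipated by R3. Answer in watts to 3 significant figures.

19.9 W

Replace R2 and R3 with their parallel equivalent so the circuit becomes R1 in series with R_p.
R_p = (82.9×220)/(82.9+220) = 60.21 Ω
R_total = 39.0 + 60.21 = 99.21 Ω
I = V / R_total = 109 / 99.21 = 1.099 A
Voltage across the parallel pair: V_p = I × R_p = 1.099 × 60.21 = 66.15 V
R3 sees V_p directly, so P = V_p² / R3.
P_R3 = (66.15)² / 220 = 19.89 W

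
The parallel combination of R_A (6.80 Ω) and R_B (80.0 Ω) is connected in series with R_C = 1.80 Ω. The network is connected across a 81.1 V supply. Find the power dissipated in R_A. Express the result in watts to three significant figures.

Reduce the parallel combination to a single R_p; the circuit then becomes R_p in series with the remaining resistor.
R_p = (6.80×80.0)/(6.80+80.0) = 6.267 Ω
R_total = R_p + 1.80 = 6.267 + 1.80 = 8.067 Ω
I = V / R_total = 81.1 / 8.067 = 10.05 A
Voltage across the parallel pair: V_p = I × R_p = 10.05 × 6.267 = 63.00 V
R_A sits across V_p; its power is V_p²/R.
P_R_A = (63.00)² / 6.80 = 583.8 W

584 W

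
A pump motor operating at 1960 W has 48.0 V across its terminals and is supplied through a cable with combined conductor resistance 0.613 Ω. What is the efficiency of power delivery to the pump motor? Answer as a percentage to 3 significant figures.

65.7 %

I = P / V = 1960 / 48.0 = 40.83 A through the cable.
P_line = I² R_line = (40.83)² × 0.613 = 1022 W
P_source = P_load + P_line = 1960 + 1022 = 2982 W
η = P_load / P_source = 1960 / 2982 = 0.6573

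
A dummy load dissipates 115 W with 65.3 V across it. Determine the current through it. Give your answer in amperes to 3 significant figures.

1.76 A

Inverting the appropriate power form: I = P / V.
I = 115 / 65.3 = 1.761 A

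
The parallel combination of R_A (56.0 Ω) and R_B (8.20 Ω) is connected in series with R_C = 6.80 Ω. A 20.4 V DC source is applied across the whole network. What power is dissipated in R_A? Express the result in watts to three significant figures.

1.95 W

Combine R_A and R_B into their parallel equivalent first, reducing the network to two series resistors.
R_p = (56.0×8.20)/(56.0+8.20) = 7.153 Ω
R_total = R_p + 6.80 = 7.153 + 6.80 = 13.95 Ω
I = V / R_total = 20.4 / 13.95 = 1.462 A
Voltage across the parallel pair: V_p = I × R_p = 1.462 × 7.153 = 10.46 V
R_A has V_p across it, so P = V_p²/R_A.
P_R_A = (10.46)² / 56.0 = 1.953 W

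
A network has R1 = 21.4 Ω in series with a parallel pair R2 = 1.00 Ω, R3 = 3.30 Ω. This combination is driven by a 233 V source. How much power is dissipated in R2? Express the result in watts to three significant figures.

Reduce the parallel pair to R_p first; the network is then a simple series string.
R_p = (1.00×3.30)/(1.00+3.30) = 0.7674 Ω
R_total = 21.4 + 0.7674 = 22.17 Ω
I = V / R_total = 233 / 22.17 = 10.51 A
Voltage across the parallel pair: V_p = I × R_p = 10.51 × 0.7674 = 8.067 V
R2 sees V_p directly, so P = V_p² / R2.
P_R2 = (8.067)² / 1.00 = 65.07 W

65.1 W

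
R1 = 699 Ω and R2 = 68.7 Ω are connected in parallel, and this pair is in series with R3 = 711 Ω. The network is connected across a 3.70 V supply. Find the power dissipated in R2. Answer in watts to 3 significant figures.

Reduce the parallel combination to a single R_p; the circuit then becomes R_p in series with the remaining resistor.
R_p = (699×68.7)/(699+68.7) = 62.55 Ω
R_total = R_p + 711 = 62.55 + 711 = 773.6 Ω
I = V / R_total = 3.70 / 773.6 = 0.004783 A
Voltage across the parallel pair: V_p = I × R_p = 0.004783 × 62.55 = 0.2992 V
Use P = V²/R for R2 with V = V_p.
P_R2 = (0.2992)² / 68.7 = 0.001303 W

0.00130 W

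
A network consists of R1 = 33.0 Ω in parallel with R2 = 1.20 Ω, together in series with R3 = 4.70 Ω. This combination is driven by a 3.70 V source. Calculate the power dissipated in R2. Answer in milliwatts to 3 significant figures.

Collapse the R1‖R2 pair into one equivalent R_p; then R_p and R3 form a series string.
R_p = (33.0×1.20)/(33.0+1.20) = 1.158 Ω
R_total = R_p + 4.70 = 1.158 + 4.70 = 5.858 Ω
I = V / R_total = 3.70 / 5.858 = 0.6316 A
Voltage across the parallel pair: V_p = I × R_p = 0.6316 × 1.158 = 0.7314 V
Use P = V²/R for R2 with V = V_p.
P_R2 = (0.7314)² / 1.20 = 0.4457 W

446 mW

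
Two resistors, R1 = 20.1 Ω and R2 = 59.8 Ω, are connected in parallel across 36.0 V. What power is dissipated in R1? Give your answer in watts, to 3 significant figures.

64.5 W

R1 sits directly across the source, so P = V²/R with V = 36.0 V.
P_R1 = V² / R1 = (36.0)² / 20.1 Ω = 64.48 W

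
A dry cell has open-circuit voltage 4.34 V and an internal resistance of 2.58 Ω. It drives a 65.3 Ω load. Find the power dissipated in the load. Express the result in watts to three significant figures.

Load and internal resistance form a series loop — compute the loop current, then the load power via I²R.
I = ε / (r + R) = 4.34 / (2.58 + 65.3) = 0.06394 A
P_load = I² R = (0.06394)² × 65.3 = 0.2669 W

0.267 W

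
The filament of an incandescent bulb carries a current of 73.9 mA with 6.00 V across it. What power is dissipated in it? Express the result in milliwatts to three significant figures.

443 mW

With V and I both given, power follows immediately from P = V I.
P = 6.00 V × 0.07390 A = 0.4434 W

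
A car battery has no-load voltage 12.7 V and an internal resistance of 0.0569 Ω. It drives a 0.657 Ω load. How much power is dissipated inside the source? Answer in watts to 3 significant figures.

18.0 W

r is in series with the load, so it carries the full circuit current — the loss in it is I²r.
I = ε / (r + R) = 12.7 / (0.0569 + 0.657) = 17.79 A
P_int = I² r = (17.79)² × 0.0569 = 18.01 W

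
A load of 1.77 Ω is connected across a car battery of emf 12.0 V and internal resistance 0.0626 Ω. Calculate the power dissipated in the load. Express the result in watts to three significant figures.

75.9 W

Load and internal resistance form a series loop — compute the loop current, then the load power via I²R.
I = ε / (r + R) = 12.0 / (0.0626 + 1.77) = 6.548 A
P_load = I² R = (6.548)² × 1.77 = 75.89 W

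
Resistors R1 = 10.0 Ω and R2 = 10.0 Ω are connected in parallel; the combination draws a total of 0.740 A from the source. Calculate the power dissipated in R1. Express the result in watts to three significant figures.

We need the common branch voltage; get it from I_total × R_eq, then P = V²/R for the branch.
1/R_eq = 1/10.0 + 1/10.0 ⇒ R_eq = 5.000 Ω
V = I_total × R_eq = 0.7400 × 5.000 = 3.700 V
P_R1 = V² / R1 = (3.700)² / 10.0 = 1.369 W

1.37 W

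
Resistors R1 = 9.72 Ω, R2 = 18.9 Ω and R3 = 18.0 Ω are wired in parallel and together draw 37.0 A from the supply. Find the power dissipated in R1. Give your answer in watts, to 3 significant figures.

We need the common branch voltage; get it from I_total × R_eq, then P = V²/R for the branch.
1/R_eq = 1/9.72 + 1/18.9 + 1/18.0 ⇒ R_eq = 4.732 Ω
V = I_total × R_eq = 37.00 × 4.732 = 175.1 V
P_R1 = V² / R1 = (175.1)² / 9.72 = 3153 W

3150 W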